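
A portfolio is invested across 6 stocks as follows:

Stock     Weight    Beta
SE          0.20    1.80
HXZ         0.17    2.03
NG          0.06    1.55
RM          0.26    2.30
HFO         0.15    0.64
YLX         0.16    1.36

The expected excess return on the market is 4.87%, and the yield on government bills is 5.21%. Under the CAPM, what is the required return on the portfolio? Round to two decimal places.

13.54%

β_P = Σ w_i β_i = 0.20×1.80 + 0.17×2.03 + 0.06×1.55 + 0.26×2.30 + 0.15×0.64 + 0.16×1.36 = 1.7097
E(R_P) = R_f + β_P × MRP = 5.21% + 1.7097 × 4.87% = 13.54%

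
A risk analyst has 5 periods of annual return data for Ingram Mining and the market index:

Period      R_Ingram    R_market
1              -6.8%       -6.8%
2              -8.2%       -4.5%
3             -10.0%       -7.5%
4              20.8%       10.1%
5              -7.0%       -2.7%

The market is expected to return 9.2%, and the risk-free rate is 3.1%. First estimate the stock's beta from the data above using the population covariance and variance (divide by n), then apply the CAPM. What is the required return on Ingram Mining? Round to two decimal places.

13.80%

Mean R_i = (-6.8 − 8.2 − 10.0 + 20.8 − 7.0) / 5 = -2.2400%
Mean R_m = (-6.8 − 4.5 − 7.5 + 10.1 − 2.7) / 5 = -2.2800%
Σ(R_i − R̄_i)(R_m − R̄_m) = 361.5840  ⇒  Cov = 361.5840 / 5 = 72.3168
Σ(R_m − R̄_m)² = 206.0480  ⇒  Var(R_m) = 206.0480 / 5 = 41.2096
β = Cov / Var(R_m) = 72.3168 / 41.2096 = 1.7549
MRP = 9.2% − 3.1% = 6.10%
E(R) = R_f + β × MRP = 3.1% + 1.7549 × 6.1% = 13.80%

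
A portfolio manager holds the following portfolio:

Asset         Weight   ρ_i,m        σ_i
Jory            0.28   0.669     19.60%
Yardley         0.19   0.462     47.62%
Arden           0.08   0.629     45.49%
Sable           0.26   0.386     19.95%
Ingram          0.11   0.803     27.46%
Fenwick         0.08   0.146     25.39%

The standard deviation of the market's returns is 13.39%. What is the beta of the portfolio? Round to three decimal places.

β_Jory = 0.669 × 19.60% / 13.39% = 0.9793
β_Yardley = 0.462 × 47.62% / 13.39% = 1.6431
β_Arden = 0.629 × 45.49% / 13.39% = 2.1369
β_Sable = 0.386 × 19.95% / 13.39% = 0.5751
β_Ingram = 0.803 × 27.46% / 13.39% = 1.6468
β_Fenwick = 0.146 × 25.39% / 13.39% = 0.2768
β_P = Σ w_i β_i = 0.28×0.9793 + 0.19×1.6431 + 0.08×2.1369 + 0.26×0.5751 + 0.11×1.6468 + 0.08×0.2768 = 1.1102

1.110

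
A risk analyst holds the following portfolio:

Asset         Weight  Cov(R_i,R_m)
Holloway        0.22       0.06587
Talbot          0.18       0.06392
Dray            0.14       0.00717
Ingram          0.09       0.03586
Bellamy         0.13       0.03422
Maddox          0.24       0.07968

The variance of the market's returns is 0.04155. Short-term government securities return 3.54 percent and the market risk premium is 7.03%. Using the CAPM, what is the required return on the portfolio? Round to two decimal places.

12.64%

β_Holloway = 0.06587 / 0.04155 = 1.5853
β_Talbot = 0.06392 / 0.04155 = 1.5384
β_Dray = 0.00717 / 0.04155 = 0.1726
β_Ingram = 0.03586 / 0.04155 = 0.8631
β_Bellamy = 0.03422 / 0.04155 = 0.8236
β_Maddox = 0.07968 / 0.04155 = 1.9177
β_P = Σ w_i β_i = 0.22×1.5853 + 0.18×1.5384 + 0.14×0.1726 + 0.09×0.8631 + 0.13×0.8236 + 0.24×1.9177 = 1.2948
E(R_P) = R_f + β_P × MRP = 3.54% + 1.2948 × 7.03% = 12.64%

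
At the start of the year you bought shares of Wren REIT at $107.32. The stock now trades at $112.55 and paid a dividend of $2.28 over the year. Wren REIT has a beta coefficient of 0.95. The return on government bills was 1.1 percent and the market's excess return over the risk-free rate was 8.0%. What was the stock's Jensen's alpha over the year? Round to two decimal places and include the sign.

Realised HPR = (P1 + D1 − P0) / P0 = (112.55 + 2.28 − 107.32) / 107.32 = 7.51 / 107.32 = 6.9978%
CAPM required = R_f + β·MRP = 1.1% + 0.95 × 8.0% = 8.7000%
α = realised − required = 6.9978% − 8.7000% = -1.70%

-1.70%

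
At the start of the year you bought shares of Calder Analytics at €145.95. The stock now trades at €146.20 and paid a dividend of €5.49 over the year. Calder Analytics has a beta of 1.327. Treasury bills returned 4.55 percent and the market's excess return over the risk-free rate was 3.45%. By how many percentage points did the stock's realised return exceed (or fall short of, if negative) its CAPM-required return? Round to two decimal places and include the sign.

-5.20%

Realised HPR = (P1 + D1 − P0) / P0 = (146.20 + 5.49 − 145.95) / 145.95 = 5.74 / 145.95 = 3.9329%
CAPM required = R_f + β·MRP = 4.55% + 1.327 × 3.45% = 9.12815%
α = realised − required = 3.9329% − 9.12815% = -5.20%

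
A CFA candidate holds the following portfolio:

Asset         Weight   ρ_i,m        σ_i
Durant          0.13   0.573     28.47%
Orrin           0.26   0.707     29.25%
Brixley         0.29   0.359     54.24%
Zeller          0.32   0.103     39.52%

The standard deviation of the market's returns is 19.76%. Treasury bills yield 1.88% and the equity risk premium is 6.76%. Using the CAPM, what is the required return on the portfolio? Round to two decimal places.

β_Durant = 0.573 × 28.47% / 19.76% = 0.8256
β_Orrin = 0.707 × 29.25% / 19.76% = 1.0465
β_Brixley = 0.359 × 54.24% / 19.76% = 0.9854
β_Zeller = 0.103 × 39.52% / 19.76% = 0.2060
β_P = Σ w_i β_i = 0.13×0.8256 + 0.26×1.0465 + 0.29×0.9854 + 0.32×0.2060 = 0.7311
E(R_P) = R_f + β_P × MRP = 1.88% + 0.7311 × 6.76% = 6.82%

6.82%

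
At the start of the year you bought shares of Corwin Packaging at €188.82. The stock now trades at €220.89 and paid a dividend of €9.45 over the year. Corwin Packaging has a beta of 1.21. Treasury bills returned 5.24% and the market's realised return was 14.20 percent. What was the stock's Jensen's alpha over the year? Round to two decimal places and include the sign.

Realised HPR = (P1 + D1 − P0) / P0 = (220.89 + 9.45 − 188.82) / 188.82 = 41.52 / 188.82 = 21.9892%
MRP = 14.20% − 5.24% = 8.96%
CAPM required = R_f + β·MRP = 5.24% + 1.21 × 8.96% = 16.0816%
α = realised − required = 21.9892% − 16.0816% = +5.91%

+5.91%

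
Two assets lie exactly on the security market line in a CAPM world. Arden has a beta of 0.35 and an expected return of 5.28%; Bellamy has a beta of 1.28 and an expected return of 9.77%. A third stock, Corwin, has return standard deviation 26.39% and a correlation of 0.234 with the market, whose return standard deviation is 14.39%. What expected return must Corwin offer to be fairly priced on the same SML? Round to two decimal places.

MRP = (9.77% − 5.28%) / (1.28 − 0.35) = 4.8280%
R_f = 5.28% − 0.35 × 4.8280% = 3.5902%
β_Corwin = ρ·σ_i/σ_m = 0.234 × 26.39 / 14.39 = 0.4291
E(R_Corwin) = R_f + β × MRP = 3.5902% + 0.4291 × 4.8280% = 5.66%

5.66%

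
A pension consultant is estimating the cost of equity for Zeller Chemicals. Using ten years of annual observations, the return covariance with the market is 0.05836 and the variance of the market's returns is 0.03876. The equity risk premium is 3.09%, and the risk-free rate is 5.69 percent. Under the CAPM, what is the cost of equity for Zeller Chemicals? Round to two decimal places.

β = Cov(R_i, R_m) / Var(R_m) = 0.05836 / 0.03876 = 1.5057
E(R) = R_f + β × MRP = 5.69% + 1.5057 × 3.09% = 10.34%

10.34%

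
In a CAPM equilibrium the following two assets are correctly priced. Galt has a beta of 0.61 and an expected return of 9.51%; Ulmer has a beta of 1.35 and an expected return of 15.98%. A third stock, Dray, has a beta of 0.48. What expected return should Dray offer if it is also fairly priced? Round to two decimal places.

MRP (SML slope) = (15.98% − 9.51%) / (1.35 − 0.61) = 6.47% / 0.74 = 8.7432%
R_f (intercept) = 9.51% − 0.61 × 8.7432% = 4.1766%
E(R_Dray) = R_f + β × MRP = 4.1766% + 0.48 × 8.7432% = 8.37%

8.37%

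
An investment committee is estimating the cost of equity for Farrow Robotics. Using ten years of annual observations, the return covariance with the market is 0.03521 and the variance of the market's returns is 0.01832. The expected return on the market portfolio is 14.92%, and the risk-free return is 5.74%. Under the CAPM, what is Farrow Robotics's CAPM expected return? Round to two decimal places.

23.38%

β = Cov(R_i, R_m) / Var(R_m) = 0.03521 / 0.01832 = 1.9219
MRP = 14.92% − 5.74% = 9.18%
E(R) = R_f + β × MRP = 5.74% + 1.9219 × 9.18% = 23.38%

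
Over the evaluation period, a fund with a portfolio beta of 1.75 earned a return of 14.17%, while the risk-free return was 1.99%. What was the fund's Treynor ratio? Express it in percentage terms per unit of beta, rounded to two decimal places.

Treynor = (R_P − R_f) / β_P = (14.17% − 1.99%) / 1.7500 = 12.18% / 1.7500 = 6.96%

6.96%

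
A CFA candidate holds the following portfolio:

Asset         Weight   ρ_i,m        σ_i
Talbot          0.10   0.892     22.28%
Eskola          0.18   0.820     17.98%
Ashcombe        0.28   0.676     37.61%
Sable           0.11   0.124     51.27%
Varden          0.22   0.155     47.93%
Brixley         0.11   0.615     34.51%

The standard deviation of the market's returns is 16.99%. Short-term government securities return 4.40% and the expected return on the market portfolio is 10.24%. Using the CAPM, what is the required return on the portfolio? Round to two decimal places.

β_Talbot = 0.892 × 22.28% / 16.99% = 1.1697
β_Eskola = 0.820 × 17.98% / 16.99% = 0.8678
β_Ashcombe = 0.676 × 37.61% / 16.99% = 1.4964
β_Sable = 0.124 × 51.27% / 16.99% = 0.3742
β_Varden = 0.155 × 47.93% / 16.99% = 0.4373
β_Brixley = 0.615 × 34.51% / 16.99% = 1.2492
β_P = Σ w_i β_i = 0.10×1.1697 + 0.18×0.8678 + 0.28×1.4964 + 0.11×0.3742 + 0.22×0.4373 + 0.11×1.2492 = 0.9669
MRP = 10.24% − 4.40% = 5.84%
E(R_P) = R_f + β_P × MRP = 4.40% + 0.9669 × 5.84% = 10.05%

10.05%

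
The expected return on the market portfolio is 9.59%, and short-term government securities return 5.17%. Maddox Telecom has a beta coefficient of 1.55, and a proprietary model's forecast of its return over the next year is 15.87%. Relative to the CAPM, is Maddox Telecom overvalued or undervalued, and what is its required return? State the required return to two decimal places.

MRP = 9.59% − 5.17% = 4.42%
Required return = R_f + β·MRP = 5.17% + 1.55 × 4.42% = 12.02%
Forecast 15.87% > required 12.02% → the stock plots above the SML → undervalued.

Undervalued; required return 12.02%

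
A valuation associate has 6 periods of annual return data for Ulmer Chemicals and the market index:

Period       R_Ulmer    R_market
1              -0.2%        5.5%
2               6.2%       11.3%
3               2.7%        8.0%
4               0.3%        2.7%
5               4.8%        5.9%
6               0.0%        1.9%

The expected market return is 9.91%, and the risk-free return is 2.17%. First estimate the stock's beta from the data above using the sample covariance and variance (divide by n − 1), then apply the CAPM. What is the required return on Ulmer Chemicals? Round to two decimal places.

Mean R_i = (-0.2 + 6.2 + 2.7 + 0.3 + 4.8 + 0.0) / 6 = 2.3000%
Mean R_m = (5.5 + 11.3 + 8.0 + 2.7 + 5.9 + 1.9) / 6 = 5.8833%
Σ(R_i − R̄_i)(R_m − R̄_m) = 38.5000  ⇒  Cov = 38.5000 / 5 = 7.7000
Σ(R_m − R̄_m)² = 59.9683  ⇒  Var(R_m) = 59.9683 / 5 = 11.9937
β = Cov / Var(R_m) = 7.7000 / 11.9937 = 0.6420
MRP = 9.91% − 2.17% = 7.74%
E(R) = R_f + β × MRP = 2.17% + 0.6420 × 7.74% = 7.14%

7.14%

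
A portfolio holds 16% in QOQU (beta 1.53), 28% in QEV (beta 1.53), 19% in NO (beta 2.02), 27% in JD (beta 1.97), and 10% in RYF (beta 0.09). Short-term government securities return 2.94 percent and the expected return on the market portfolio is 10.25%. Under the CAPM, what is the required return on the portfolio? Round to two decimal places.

14.62%

β_P = Σ w_i β_i = 0.16×1.53 + 0.28×1.53 + 0.19×2.02 + 0.27×1.97 + 0.10×0.09 = 1.5979
MRP = 10.25% − 2.94% = 7.31%
E(R_P) = R_f + β_P × MRP = 2.94% + 1.5979 × 7.31% = 14.62%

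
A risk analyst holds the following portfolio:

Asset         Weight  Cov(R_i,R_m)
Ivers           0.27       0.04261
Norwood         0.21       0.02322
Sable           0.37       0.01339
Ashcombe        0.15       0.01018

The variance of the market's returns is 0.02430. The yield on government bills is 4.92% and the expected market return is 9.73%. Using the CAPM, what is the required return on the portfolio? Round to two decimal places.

β_Ivers = 0.04261 / 0.02430 = 1.7535
β_Norwood = 0.02322 / 0.02430 = 0.9556
β_Sable = 0.01339 / 0.02430 = 0.5510
β_Ashcombe = 0.01018 / 0.02430 = 0.4189
β_P = Σ w_i β_i = 0.27×1.7535 + 0.21×0.9556 + 0.37×0.5510 + 0.15×0.4189 = 0.9408
MRP = 9.73% − 4.92% = 4.81%
E(R_P) = R_f + β_P × MRP = 4.92% + 0.9408 × 4.81% = 9.45%

9.45%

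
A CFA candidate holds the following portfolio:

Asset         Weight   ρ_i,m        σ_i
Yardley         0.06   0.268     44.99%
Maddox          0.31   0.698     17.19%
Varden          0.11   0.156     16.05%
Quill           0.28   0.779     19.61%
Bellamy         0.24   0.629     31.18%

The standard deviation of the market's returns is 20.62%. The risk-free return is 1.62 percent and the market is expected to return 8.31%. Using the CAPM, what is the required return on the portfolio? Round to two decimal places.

6.07%

β_Yardley = 0.268 × 44.99% / 20.62% = 0.5847
β_Maddox = 0.698 × 17.19% / 20.62% = 0.5819
β_Varden = 0.156 × 16.05% / 20.62% = 0.1214
β_Quill = 0.779 × 19.61% / 20.62% = 0.7408
β_Bellamy = 0.629 × 31.18% / 20.62% = 0.9511
β_P = Σ w_i β_i = 0.06×0.5847 + 0.31×0.5819 + 0.11×0.1214 + 0.28×0.7408 + 0.24×0.9511 = 0.6645
MRP = 8.31% − 1.62% = 6.69%
E(R_P) = R_f + β_P × MRP = 1.62% + 0.6645 × 6.69% = 6.07%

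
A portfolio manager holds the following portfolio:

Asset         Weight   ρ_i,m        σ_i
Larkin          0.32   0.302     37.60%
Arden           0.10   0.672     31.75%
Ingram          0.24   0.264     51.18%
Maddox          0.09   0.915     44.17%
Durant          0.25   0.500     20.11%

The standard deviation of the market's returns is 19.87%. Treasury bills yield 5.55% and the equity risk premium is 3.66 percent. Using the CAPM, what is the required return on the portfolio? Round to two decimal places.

β_Larkin = 0.302 × 37.60% / 19.87% = 0.5715
β_Arden = 0.672 × 31.75% / 19.87% = 1.0738
β_Ingram = 0.264 × 51.18% / 19.87% = 0.6800
β_Maddox = 0.915 × 44.17% / 19.87% = 2.0340
β_Durant = 0.500 × 20.11% / 19.87% = 0.5060
β_P = Σ w_i β_i = 0.32×0.5715 + 0.10×1.0738 + 0.24×0.6800 + 0.09×2.0340 + 0.25×0.5060 = 0.7630
E(R_P) = R_f + β_P × MRP = 5.55% + 0.7630 × 3.66% = 8.34%

8.34%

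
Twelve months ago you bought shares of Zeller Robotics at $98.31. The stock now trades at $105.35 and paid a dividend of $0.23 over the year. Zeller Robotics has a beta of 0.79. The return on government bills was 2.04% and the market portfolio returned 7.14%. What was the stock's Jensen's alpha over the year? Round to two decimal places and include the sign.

+1.33%

Realised HPR = (P1 + D1 − P0) / P0 = (105.35 + 0.23 − 98.31) / 98.31 = 7.27 / 98.31 = 7.3950%
MRP = 7.14% − 2.04% = 5.10%
CAPM required = R_f + β·MRP = 2.04% + 0.79 × 5.10% = 6.0690%
α = realised − required = 7.3950% − 6.0690% = +1.33%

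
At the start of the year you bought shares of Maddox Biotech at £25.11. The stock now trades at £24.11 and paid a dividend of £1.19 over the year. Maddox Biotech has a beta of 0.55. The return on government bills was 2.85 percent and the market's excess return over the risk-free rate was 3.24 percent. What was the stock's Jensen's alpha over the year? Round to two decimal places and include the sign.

-3.88%

Realised HPR = (P1 + D1 − P0) / P0 = (24.11 + 1.19 − 25.11) / 25.11 = 0.19 / 25.11 = 0.7567%
CAPM required = R_f + β·MRP = 2.85% + 0.55 × 3.24% = 4.6320%
α = realised − required = 0.7567% − 4.6320% = -3.88%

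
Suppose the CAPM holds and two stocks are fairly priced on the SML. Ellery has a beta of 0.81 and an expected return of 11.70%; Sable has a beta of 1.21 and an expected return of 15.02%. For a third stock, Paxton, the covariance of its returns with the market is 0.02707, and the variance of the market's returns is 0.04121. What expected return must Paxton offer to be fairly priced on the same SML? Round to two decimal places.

MRP = (15.02% − 11.70%) / (1.21 − 0.81) = 8.3000%
R_f = 11.70% − 0.81 × 8.3000% = 4.9770%
β_Paxton = Cov / Var(R_m) = 0.02707 / 0.04121 = 0.6569
E(R_Paxton) = R_f + β × MRP = 4.9770% + 0.6569 × 8.3000% = 10.43%

10.43%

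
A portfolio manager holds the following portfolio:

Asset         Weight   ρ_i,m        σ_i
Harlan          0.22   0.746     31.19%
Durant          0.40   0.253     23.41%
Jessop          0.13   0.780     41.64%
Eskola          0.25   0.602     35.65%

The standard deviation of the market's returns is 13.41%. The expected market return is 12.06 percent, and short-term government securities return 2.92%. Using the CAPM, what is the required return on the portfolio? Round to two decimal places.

β_Harlan = 0.746 × 31.19% / 13.41% = 1.7351
β_Durant = 0.253 × 23.41% / 13.41% = 0.4417
β_Jessop = 0.780 × 41.64% / 13.41% = 2.4220
β_Eskola = 0.602 × 35.65% / 13.41% = 1.6004
β_P = Σ w_i β_i = 0.22×1.7351 + 0.40×0.4417 + 0.13×2.4220 + 0.25×1.6004 = 1.2734
MRP = 12.06% − 2.92% = 9.14%
E(R_P) = R_f + β_P × MRP = 2.92% + 1.2734 × 9.14% = 14.56%

14.56%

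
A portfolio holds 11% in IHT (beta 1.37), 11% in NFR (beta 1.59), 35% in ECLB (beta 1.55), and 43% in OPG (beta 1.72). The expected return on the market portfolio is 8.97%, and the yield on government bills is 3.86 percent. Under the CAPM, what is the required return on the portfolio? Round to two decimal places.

β_P = Σ w_i β_i = 0.11×1.37 + 0.11×1.59 + 0.35×1.55 + 0.43×1.72 = 1.6077
MRP = 8.97% − 3.86% = 5.11%
E(R_P) = R_f + β_P × MRP = 3.86% + 1.6077 × 5.11% = 12.08%

12.08%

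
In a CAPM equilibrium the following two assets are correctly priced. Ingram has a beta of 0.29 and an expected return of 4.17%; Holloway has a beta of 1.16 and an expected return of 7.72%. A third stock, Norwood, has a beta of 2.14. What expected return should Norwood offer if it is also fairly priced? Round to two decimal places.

MRP (SML slope) = (7.72% − 4.17%) / (1.16 − 0.29) = 3.55% / 0.87 = 4.0805%
R_f (intercept) = 4.17% − 0.29 × 4.0805% = 2.9867%
E(R_Norwood) = R_f + β × MRP = 2.9867% + 2.14 × 4.0805% = 11.72%

11.72%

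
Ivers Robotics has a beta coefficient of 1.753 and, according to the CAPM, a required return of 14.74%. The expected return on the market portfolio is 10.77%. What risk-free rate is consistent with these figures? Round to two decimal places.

E(R) = R_f + β(E(R_m) − R_f) = R_f(1 − β) + β·E(R_m)
14.74% = R_f × (1 − 1.753) + 1.753 × 10.77%
14.74% = R_f × -0.753 + 18.87981%
R_f = (14.74% − 18.87981%) / -0.753 = 5.50%

5.50%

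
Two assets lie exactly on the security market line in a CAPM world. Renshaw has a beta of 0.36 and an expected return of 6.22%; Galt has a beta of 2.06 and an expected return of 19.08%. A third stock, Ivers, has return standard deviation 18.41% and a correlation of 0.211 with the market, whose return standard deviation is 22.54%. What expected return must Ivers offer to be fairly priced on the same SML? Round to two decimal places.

MRP = (19.08% − 6.22%) / (2.06 − 0.36) = 7.5647%
R_f = 6.22% − 0.36 × 7.5647% = 3.4967%
β_Ivers = ρ·σ_i/σ_m = 0.211 × 18.41 / 22.54 = 0.1723
E(R_Ivers) = R_f + β × MRP = 3.4967% + 0.1723 × 7.5647% = 4.80%

4.80%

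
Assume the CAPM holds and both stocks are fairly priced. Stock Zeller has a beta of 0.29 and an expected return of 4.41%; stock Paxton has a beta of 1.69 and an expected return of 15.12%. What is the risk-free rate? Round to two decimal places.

2.19%

Both satisfy E(R) = R_f + β·MRP, so the slope of the SML is
MRP = (15.12% − 4.41%) / (1.69 − 0.29) = 10.71% / 1.40 = 7.6500%
R_f = E(R_Zeller) − β_Zeller·MRP = 4.41% − 0.29 × 7.6500% = 2.1915%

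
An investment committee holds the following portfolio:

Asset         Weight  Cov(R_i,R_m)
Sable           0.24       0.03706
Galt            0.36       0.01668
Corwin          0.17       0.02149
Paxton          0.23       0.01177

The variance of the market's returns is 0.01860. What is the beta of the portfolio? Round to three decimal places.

1.143

β_Sable = 0.03706 / 0.01860 = 1.9925
β_Galt = 0.01668 / 0.01860 = 0.8968
β_Corwin = 0.02149 / 0.01860 = 1.1554
β_Paxton = 0.01177 / 0.01860 = 0.6328
β_P = Σ w_i β_i = 0.24×1.9925 + 0.36×0.8968 + 0.17×1.1554 + 0.23×0.6328 = 1.1430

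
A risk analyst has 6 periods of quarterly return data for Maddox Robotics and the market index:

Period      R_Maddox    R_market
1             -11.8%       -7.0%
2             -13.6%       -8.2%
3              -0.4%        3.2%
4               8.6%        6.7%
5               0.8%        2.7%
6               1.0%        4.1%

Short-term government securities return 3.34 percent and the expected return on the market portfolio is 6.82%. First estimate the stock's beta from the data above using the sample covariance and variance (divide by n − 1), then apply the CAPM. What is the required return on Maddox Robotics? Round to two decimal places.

7.99%

Mean R_i = (-11.8 − 13.6 − 0.4 + 8.6 + 0.8 + 1.0) / 6 = -2.5667%
Mean R_m = (-7.0 − 8.2 + 3.2 + 6.7 + 2.7 + 4.1) / 6 = 0.2500%
Σ(R_i − R̄_i)(R_m − R̄_m) = 260.5700  ⇒  Cov = 260.5700 / 5 = 52.1140
Σ(R_m − R̄_m)² = 195.0950  ⇒  Var(R_m) = 195.0950 / 5 = 39.0190
β = Cov / Var(R_m) = 52.1140 / 39.0190 = 1.3356
MRP = 6.82% − 3.34% = 3.48%
E(R) = R_f + β × MRP = 3.34% + 1.3356 × 3.48% = 7.99%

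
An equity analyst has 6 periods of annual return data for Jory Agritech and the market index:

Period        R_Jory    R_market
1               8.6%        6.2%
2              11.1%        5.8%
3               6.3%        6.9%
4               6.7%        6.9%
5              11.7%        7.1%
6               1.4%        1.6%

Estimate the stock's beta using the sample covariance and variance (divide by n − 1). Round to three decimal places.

1.341

Mean R_i = (8.6 + 11.1 + 6.3 + 6.7 + 11.7 + 1.4) / 6 = 7.6333%
Mean R_m = (6.2 + 5.8 + 6.9 + 6.9 + 7.1 + 1.6) / 6 = 5.7500%
Σ(R_i − R̄_i)(R_m − R̄_m) = 29.3600  ⇒  Cov = 29.3600 / 5 = 5.8720
Σ(R_m − R̄_m)² = 21.8950  ⇒  Var(R_m) = 21.8950 / 5 = 4.3790
β = Cov / Var(R_m) = 5.8720 / 4.3790 = 1.3409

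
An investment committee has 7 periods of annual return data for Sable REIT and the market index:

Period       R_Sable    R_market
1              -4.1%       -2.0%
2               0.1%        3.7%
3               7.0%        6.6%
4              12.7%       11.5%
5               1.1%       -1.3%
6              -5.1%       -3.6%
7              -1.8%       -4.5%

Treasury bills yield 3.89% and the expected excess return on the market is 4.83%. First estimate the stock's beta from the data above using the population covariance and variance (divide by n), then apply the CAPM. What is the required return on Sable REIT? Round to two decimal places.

8.68%

Mean R_i = (-4.1 + 0.1 + 7.0 + 12.7 + 1.1 − 5.1 − 1.8) / 7 = 1.4143%
Mean R_m = (-2.0 + 3.7 + 6.6 + 11.5 − 1.3 − 3.6 − 4.5) / 7 = 1.4857%
Σ(R_i − R̄_i)(R_m − R̄_m) = 211.1414  ⇒  Cov = 211.1414 / 7 = 30.1631
Σ(R_m − R̄_m)² = 212.9486  ⇒  Var(R_m) = 212.9486 / 7 = 30.4212
β = Cov / Var(R_m) = 30.1631 / 30.4212 = 0.9915
E(R) = R_f + β × MRP = 3.89% + 0.9915 × 4.83% = 8.68%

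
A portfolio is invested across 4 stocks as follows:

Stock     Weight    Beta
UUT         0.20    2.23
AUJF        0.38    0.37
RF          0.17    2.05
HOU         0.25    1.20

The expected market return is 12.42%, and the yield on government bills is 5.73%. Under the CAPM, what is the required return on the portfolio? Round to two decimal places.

β_P = Σ w_i β_i = 0.20×2.23 + 0.38×0.37 + 0.17×2.05 + 0.25×1.20 = 1.2351
MRP = 12.42% − 5.73% = 6.69%
E(R_P) = R_f + β_P × MRP = 5.73% + 1.2351 × 6.69% = 13.99%

13.99%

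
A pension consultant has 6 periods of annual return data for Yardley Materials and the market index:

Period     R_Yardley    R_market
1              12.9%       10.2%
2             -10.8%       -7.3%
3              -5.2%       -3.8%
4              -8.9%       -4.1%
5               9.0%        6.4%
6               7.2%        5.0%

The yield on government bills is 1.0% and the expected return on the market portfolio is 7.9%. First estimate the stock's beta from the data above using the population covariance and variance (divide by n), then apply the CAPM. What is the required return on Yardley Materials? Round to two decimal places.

10.91%

Mean R_i = (12.9 − 10.8 − 5.2 − 8.9 + 9.0 + 7.2) / 6 = 0.7000%
Mean R_m = (10.2 − 7.3 − 3.8 − 4.1 + 6.4 + 5.0) / 6 = 1.0667%
Σ(R_i − R̄_i)(R_m − R̄_m) = 355.7900  ⇒  Cov = 355.7900 / 6 = 59.2983
Σ(R_m − R̄_m)² = 247.7133  ⇒  Var(R_m) = 247.7133 / 6 = 41.2856
β = Cov / Var(R_m) = 59.2983 / 41.2856 = 1.4363
MRP = 7.9% − 1.0% = 6.90%
E(R) = R_f + β × MRP = 1.0% + 1.4363 × 6.9% = 10.91%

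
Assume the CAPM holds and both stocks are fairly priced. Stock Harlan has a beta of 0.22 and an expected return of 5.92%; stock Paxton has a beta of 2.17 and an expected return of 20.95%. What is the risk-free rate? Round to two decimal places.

4.22%

Both satisfy E(R) = R_f + β·MRP, so the slope of the SML is
MRP = (20.95% − 5.92%) / (2.17 − 0.22) = 15.03% / 1.95 = 7.7077%
R_f = E(R_Harlan) − β_Harlan·MRP = 5.92% − 0.22 × 7.7077% = 4.2243%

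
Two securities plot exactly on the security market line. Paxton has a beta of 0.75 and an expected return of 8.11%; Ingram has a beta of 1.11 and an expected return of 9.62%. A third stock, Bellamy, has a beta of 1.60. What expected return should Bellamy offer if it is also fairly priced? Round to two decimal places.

11.68%

MRP (SML slope) = (9.62% − 8.11%) / (1.11 − 0.75) = 1.51% / 0.36 = 4.1944%
R_f (intercept) = 8.11% − 0.75 × 4.1944% = 4.9642%
E(R_Bellamy) = R_f + β × MRP = 4.9642% + 1.60 × 4.1944% = 11.68%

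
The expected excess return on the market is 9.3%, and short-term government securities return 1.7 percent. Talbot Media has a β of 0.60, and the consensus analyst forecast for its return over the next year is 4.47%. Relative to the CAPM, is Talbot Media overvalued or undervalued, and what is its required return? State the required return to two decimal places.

Overvalued; required return 7.28%

Required return = R_f + β·MRP = 1.7% + 0.60 × 9.3% = 7.28%
Forecast 4.47% < required 7.28% → the stock plots below the SML → overvalued.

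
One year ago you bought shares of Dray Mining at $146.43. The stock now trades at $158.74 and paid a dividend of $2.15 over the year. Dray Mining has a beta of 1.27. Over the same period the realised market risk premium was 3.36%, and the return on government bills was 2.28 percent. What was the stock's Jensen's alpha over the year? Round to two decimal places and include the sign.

Realised HPR = (P1 + D1 − P0) / P0 = (158.74 + 2.15 − 146.43) / 146.43 = 14.46 / 146.43 = 9.8750%
CAPM required = R_f + β·MRP = 2.28% + 1.27 × 3.36% = 6.5472%
α = realised − required = 9.8750% − 6.5472% = +3.33%

+3.33%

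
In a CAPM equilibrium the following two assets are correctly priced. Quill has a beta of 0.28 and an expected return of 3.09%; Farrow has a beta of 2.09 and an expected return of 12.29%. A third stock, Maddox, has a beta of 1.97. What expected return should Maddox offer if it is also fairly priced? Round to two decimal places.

11.68%

MRP (SML slope) = (12.29% − 3.09%) / (2.09 − 0.28) = 9.20% / 1.81 = 5.0829%
R_f (intercept) = 3.09% − 0.28 × 5.0829% = 1.6668%
E(R_Maddox) = R_f + β × MRP = 1.6668% + 1.97 × 5.0829% = 11.68%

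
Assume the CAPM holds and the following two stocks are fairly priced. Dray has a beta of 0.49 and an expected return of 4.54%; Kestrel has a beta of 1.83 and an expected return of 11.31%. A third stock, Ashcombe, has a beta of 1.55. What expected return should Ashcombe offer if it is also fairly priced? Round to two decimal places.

9.90%

MRP (SML slope) = (11.31% − 4.54%) / (1.83 − 0.49) = 6.77% / 1.34 = 5.0522%
R_f (intercept) = 4.54% − 0.49 × 5.0522% = 2.0644%
E(R_Ashcombe) = R_f + β × MRP = 2.0644% + 1.55 × 5.0522% = 9.90%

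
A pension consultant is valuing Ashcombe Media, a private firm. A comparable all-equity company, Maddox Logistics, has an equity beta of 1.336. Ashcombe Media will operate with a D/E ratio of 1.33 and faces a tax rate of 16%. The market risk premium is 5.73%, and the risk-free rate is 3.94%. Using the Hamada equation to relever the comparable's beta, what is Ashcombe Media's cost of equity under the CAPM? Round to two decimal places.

20.15%

β_L = β_U × [1 + (1 − t)(D/E)] = 1.336 × [1 + (1 − 0.16) × 1.33]
    = 1.336 × [1 + 0.84 × 1.33] = 1.336 × 2.1172 = 2.8286
E(R) = R_f + β_L × MRP = 3.94% + 2.8286 × 5.73% = 20.15%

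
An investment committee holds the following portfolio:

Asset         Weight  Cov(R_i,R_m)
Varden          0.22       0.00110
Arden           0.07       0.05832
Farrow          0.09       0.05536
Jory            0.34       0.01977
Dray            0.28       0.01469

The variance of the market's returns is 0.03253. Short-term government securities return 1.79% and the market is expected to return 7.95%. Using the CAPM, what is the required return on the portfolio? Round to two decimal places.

β_Varden = 0.00110 / 0.03253 = 0.0338
β_Arden = 0.05832 / 0.03253 = 1.7928
β_Farrow = 0.05536 / 0.03253 = 1.7018
β_Jory = 0.01977 / 0.03253 = 0.6077
β_Dray = 0.01469 / 0.03253 = 0.4516
β_P = Σ w_i β_i = 0.22×0.0338 + 0.07×1.7928 + 0.09×1.7018 + 0.34×0.6077 + 0.28×0.4516 = 0.6192
MRP = 7.95% − 1.79% = 6.16%
E(R_P) = R_f + β_P × MRP = 1.79% + 0.6192 × 6.16% = 5.60%

5.60%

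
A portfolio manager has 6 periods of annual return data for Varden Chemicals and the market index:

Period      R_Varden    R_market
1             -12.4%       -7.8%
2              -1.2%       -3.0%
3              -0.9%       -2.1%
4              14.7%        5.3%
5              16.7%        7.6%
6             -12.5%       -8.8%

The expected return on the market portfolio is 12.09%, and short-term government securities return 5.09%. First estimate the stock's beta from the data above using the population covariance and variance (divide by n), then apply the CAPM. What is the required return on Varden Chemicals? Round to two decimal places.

Mean R_i = (-12.4 − 1.2 − 0.9 + 14.7 + 16.7 − 12.5) / 6 = 0.7333%
Mean R_m = (-7.8 − 3.0 − 2.1 + 5.3 + 7.6 − 8.8) / 6 = -1.4667%
Σ(R_i − R̄_i)(R_m − R̄_m) = 423.4933  ⇒  Cov = 423.4933 / 6 = 70.5822
Σ(R_m − R̄_m)² = 224.6333  ⇒  Var(R_m) = 224.6333 / 6 = 37.4389
β = Cov / Var(R_m) = 70.5822 / 37.4389 = 1.8853
MRP = 12.09% − 5.09% = 7.00%
E(R) = R_f + β × MRP = 5.09% + 1.8853 × 7.00% = 18.29%

18.29%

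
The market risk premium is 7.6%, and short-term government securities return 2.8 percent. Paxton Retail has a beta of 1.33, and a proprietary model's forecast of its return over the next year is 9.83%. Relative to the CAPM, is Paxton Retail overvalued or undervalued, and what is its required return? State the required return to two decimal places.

Overvalued; required return 12.91%

Required return = R_f + β·MRP = 2.8% + 1.33 × 7.6% = 12.91%
Forecast 9.83% < required 12.91% → the stock plots below the SML → overvalued.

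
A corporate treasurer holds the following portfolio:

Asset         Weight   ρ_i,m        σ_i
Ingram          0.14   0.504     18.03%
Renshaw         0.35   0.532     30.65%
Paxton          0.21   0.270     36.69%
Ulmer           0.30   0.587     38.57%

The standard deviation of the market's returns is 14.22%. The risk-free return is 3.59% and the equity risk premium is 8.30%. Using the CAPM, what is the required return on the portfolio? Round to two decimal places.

β_Ingram = 0.504 × 18.03% / 14.22% = 0.6390
β_Renshaw = 0.532 × 30.65% / 14.22% = 1.1467
β_Paxton = 0.270 × 36.69% / 14.22% = 0.6966
β_Ulmer = 0.587 × 38.57% / 14.22% = 1.5922
β_P = Σ w_i β_i = 0.14×0.6390 + 0.35×1.1467 + 0.21×0.6966 + 0.30×1.5922 = 1.1148
E(R_P) = R_f + β_P × MRP = 3.59% + 1.1148 × 8.30% = 12.84%

12.84%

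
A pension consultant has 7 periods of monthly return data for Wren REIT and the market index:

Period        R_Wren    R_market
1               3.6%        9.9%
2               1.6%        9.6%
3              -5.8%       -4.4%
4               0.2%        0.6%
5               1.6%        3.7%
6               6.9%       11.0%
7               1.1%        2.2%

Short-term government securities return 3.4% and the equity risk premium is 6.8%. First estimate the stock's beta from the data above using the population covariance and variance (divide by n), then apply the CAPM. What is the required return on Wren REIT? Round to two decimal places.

Mean R_i = (3.6 + 1.6 − 5.8 + 0.2 + 1.6 + 6.9 + 1.1) / 7 = 1.3143%
Mean R_m = (9.9 + 9.6 − 4.4 + 0.6 + 3.7 + 11.0 + 2.2) / 7 = 4.6571%
Σ(R_i − R̄_i)(R_m − R̄_m) = 118.0343  ⇒  Cov = 118.0343 / 7 = 16.8620
Σ(R_m − R̄_m)² = 197.5971  ⇒  Var(R_m) = 197.5971 / 7 = 28.2282
β = Cov / Var(R_m) = 16.8620 / 28.2282 = 0.5973
E(R) = R_f + β × MRP = 3.4% + 0.5973 × 6.8% = 7.46%

7.46%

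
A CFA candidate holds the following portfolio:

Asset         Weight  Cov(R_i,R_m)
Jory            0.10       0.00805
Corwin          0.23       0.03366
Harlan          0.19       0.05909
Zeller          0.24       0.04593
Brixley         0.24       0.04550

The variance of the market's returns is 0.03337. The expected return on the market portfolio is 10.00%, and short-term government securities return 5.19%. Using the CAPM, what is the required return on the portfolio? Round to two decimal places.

β_Jory = 0.00805 / 0.03337 = 0.2412
β_Corwin = 0.03366 / 0.03337 = 1.0087
β_Harlan = 0.05909 / 0.03337 = 1.7708
β_Zeller = 0.04593 / 0.03337 = 1.3764
β_Brixley = 0.04550 / 0.03337 = 1.3635
β_P = Σ w_i β_i = 0.10×0.2412 + 0.23×1.0087 + 0.19×1.7708 + 0.24×1.3764 + 0.24×1.3635 = 1.2501
MRP = 10.00% − 5.19% = 4.81%
E(R_P) = R_f + β_P × MRP = 5.19% + 1.2501 × 4.81% = 11.20%

11.20%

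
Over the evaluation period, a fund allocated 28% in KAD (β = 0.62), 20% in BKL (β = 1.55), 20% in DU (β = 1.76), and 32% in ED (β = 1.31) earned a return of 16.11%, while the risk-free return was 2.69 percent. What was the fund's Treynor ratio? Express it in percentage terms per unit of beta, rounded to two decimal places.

β_P = 0.28×0.62 + 0.20×1.55 + 0.20×1.76 + 0.32×1.31 = 1.2548
Treynor = (R_P − R_f) / β_P = (16.11% − 2.69%) / 1.2548 = 13.42% / 1.2548 = 10.69%

10.69%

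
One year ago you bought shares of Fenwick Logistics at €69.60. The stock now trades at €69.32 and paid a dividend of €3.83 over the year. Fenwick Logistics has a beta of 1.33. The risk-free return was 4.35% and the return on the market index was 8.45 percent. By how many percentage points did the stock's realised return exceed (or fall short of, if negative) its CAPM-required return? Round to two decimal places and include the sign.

-4.70%

Realised HPR = (P1 + D1 − P0) / P0 = (69.32 + 3.83 − 69.60) / 69.60 = 3.55 / 69.60 = 5.1006%
MRP = 8.45% − 4.35% = 4.10%
CAPM required = R_f + β·MRP = 4.35% + 1.33 × 4.10% = 9.8030%
α = realised − required = 5.1006% − 9.8030% = -4.70%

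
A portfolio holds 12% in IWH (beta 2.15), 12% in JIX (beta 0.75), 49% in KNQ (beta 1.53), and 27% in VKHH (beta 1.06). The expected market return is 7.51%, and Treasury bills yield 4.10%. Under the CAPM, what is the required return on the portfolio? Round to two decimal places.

8.82%

β_P = Σ w_i β_i = 0.12×2.15 + 0.12×0.75 + 0.49×1.53 + 0.27×1.06 = 1.3839
MRP = 7.51% − 4.10% = 3.41%
E(R_P) = R_f + β_P × MRP = 4.10% + 1.3839 × 3.41% = 8.82%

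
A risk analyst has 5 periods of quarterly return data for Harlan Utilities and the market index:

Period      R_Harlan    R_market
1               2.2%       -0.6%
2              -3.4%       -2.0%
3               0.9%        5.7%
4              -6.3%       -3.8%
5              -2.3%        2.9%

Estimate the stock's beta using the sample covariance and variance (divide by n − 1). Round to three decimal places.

0.541

Mean R_i = (2.2 − 3.4 + 0.9 − 6.3 − 2.3) / 5 = -1.7800%
Mean R_m = (-0.6 − 2.0 + 5.7 − 3.8 + 2.9) / 5 = 0.4400%
Σ(R_i − R̄_i)(R_m − R̄_m) = 31.7960  ⇒  Cov = 31.7960 / 4 = 7.9490
Σ(R_m − R̄_m)² = 58.7320  ⇒  Var(R_m) = 58.7320 / 4 = 14.6830
β = Cov / Var(R_m) = 7.9490 / 14.6830 = 0.5414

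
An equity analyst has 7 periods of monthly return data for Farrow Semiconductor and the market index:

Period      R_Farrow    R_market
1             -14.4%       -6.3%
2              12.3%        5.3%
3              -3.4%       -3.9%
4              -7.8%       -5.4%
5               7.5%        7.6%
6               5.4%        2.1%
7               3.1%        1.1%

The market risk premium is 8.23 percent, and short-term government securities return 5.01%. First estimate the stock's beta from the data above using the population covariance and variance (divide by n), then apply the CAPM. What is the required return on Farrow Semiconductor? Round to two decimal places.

Mean R_i = (-14.4 + 12.3 − 3.4 − 7.8 + 7.5 + 5.4 + 3.1) / 7 = 0.3857%
Mean R_m = (-6.3 + 5.3 − 3.9 − 5.4 + 7.6 + 2.1 + 1.1) / 7 = 0.0714%
Σ(R_i − R̄_i)(R_m − R̄_m) = 282.8471  ⇒  Cov = 282.8471 / 7 = 40.4067
Σ(R_m − R̄_m)² = 175.4943  ⇒  Var(R_m) = 175.4943 / 7 = 25.0706
β = Cov / Var(R_m) = 40.4067 / 25.0706 = 1.6117
E(R) = R_f + β × MRP = 5.01% + 1.6117 × 8.23% = 18.27%

18.27%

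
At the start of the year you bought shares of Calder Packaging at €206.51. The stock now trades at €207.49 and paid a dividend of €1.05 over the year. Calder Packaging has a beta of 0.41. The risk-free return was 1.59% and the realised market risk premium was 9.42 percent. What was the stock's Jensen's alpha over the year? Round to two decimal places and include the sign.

Realised HPR = (P1 + D1 − P0) / P0 = (207.49 + 1.05 − 206.51) / 206.51 = 2.03 / 206.51 = 0.9830%
CAPM required = R_f + β·MRP = 1.59% + 0.41 × 9.42% = 5.4522%
α = realised − required = 0.9830% − 5.4522% = -4.47%

-4.47%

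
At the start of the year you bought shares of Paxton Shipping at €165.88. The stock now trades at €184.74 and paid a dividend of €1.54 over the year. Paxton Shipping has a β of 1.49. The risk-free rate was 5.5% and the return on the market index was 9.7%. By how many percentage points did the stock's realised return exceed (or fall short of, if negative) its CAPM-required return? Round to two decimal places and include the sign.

+0.54%

Realised HPR = (P1 + D1 − P0) / P0 = (184.74 + 1.54 − 165.88) / 165.88 = 20.40 / 165.88 = 12.2980%
MRP = 9.7% − 5.5% = 4.20%
CAPM required = R_f + β·MRP = 5.5% + 1.49 × 4.2% = 11.7580%
α = realised − required = 12.2980% − 11.7580% = +0.54%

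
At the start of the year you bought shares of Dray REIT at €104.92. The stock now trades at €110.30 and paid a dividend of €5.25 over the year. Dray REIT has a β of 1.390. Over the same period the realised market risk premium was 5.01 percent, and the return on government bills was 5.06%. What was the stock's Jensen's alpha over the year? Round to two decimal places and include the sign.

-1.89%

Realised HPR = (P1 + D1 − P0) / P0 = (110.30 + 5.25 − 104.92) / 104.92 = 10.63 / 104.92 = 10.1315%
CAPM required = R_f + β·MRP = 5.06% + 1.390 × 5.01% = 12.02390%
α = realised − required = 10.1315% − 12.02390% = -1.89%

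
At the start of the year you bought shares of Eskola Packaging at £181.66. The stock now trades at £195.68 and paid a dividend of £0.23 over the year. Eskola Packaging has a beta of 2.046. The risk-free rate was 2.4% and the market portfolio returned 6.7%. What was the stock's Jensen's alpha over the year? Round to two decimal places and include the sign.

-3.35%

Realised HPR = (P1 + D1 − P0) / P0 = (195.68 + 0.23 − 181.66) / 181.66 = 14.25 / 181.66 = 7.8443%
MRP = 6.7% − 2.4% = 4.30%
CAPM required = R_f + β·MRP = 2.4% + 2.046 × 4.3% = 11.1978%
α = realised − required = 7.8443% − 11.1978% = -3.35%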